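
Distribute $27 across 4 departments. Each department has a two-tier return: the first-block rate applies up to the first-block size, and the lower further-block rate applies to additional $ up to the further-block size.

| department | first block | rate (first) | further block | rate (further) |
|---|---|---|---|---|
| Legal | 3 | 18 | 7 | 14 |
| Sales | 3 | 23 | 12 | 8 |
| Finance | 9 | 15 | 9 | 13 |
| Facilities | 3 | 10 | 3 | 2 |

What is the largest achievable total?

421

Order all 8 blocks by rate: Sales/tier1 23 > Legal/tier1 18 > Finance/tier1 15 > Legal/tier2 14 > Finance/tier2 13 > Facilities/tier1 10 > Sales/tier2 8 > Facilities/tier2 2.
Fill Sales tier1 block (3 at 23) — 24 left.
Fill Legal tier1 block (3 at 18) — 21 left.
Fill Finance tier1 block (9 at 15) — 12 left.
Legal tier2 at 14: fill all 7 — 5 left.
Finance/tier2: +5 of 9 at 13; pool empty.
Total = 23×3 + 18×3 + 15×9 + 14×7 + 13×5 = 421.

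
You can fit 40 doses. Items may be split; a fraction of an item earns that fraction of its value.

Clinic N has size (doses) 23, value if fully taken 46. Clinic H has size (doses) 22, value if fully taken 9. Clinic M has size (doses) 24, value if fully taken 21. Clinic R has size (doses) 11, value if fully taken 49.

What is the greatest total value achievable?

Sort by value density: Clinic R 49/11≈4.45, Clinic N 46/23≈2, Clinic M 21/24≈0.875, Clinic H 9/22≈0.409.
All 11 doses of Clinic R fit (value 49) ; 29 remain.
Clinic N: take in full, 23 doses for value 46 ; 6 left.
Fill the last 6 doses with part of Clinic M: 6/24 of it earns 5.25.
Total value = 100.25.

100.25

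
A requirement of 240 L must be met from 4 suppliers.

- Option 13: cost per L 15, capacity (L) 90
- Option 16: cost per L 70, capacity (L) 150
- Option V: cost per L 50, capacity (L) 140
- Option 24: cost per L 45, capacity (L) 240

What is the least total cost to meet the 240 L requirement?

Fill from the cheapest supplier first.
Option 13 at 15: take all 90 L ; 150 still needed.
Option 24 at 45: take 150 of its 240 ; requirement met.
Option V, Option 16: unused.
Cost = 90×15 + 150×45 = 8100.

8100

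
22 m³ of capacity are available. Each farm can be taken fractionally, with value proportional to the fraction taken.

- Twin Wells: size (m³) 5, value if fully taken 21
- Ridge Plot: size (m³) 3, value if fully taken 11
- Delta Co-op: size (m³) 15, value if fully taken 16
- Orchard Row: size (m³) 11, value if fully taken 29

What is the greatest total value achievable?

64.2

Sort by value density: Twin Wells 21/5≈4.2, Ridge Plot 11/3≈3.67, Orchard Row 29/11≈2.64, Delta Co-op 16/15≈1.07.
Twin Wells: take in full, 5 m³ for value 21 ; 17 left.
All 3 m³ of Ridge Plot fit (value 11) ; 14 remain.
All 11 m³ of Orchard Row fit (value 29) ; 3 remain.
3 m³ left: a 3/15 share of Delta Co-op gives 16×3/15 = 3.2.
Total value = 64.2.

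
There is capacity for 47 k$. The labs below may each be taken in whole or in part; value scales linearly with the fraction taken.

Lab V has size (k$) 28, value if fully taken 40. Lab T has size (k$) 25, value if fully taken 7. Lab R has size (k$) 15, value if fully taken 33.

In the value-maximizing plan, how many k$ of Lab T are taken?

Best value per unit of size first: Lab R 33/15≈2.2, Lab V 40/28≈1.43, Lab T 7/25≈0.28.
Lab R: take in full, 15 k$ for value 33 → 32 left.
All 28 k$ of Lab V fit (value 40) → 4 remain.
Only 4 k$ remain; take 4/25 of Lab T for value 7×4/25 = 1.12.

4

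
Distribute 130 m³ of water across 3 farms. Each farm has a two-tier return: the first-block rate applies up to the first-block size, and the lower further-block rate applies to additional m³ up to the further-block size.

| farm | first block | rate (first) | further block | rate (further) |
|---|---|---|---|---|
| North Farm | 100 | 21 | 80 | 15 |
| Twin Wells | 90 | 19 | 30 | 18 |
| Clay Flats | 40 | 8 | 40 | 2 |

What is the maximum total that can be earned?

Treat each block as its own option and order by rate: North Farm/tier1 21 > Twin Wells/tier1 19 > Twin Wells/tier2 18 > North Farm/tier2 15 > Clay Flats/tier1 8 > Clay Flats/tier2 2.
North Farm tier1 at 21: fill all 100 — 30 left.
30 remain; put them into Twin Wells tier1 at 19.
Total = 21×100 + 19×30 = 2670.

2670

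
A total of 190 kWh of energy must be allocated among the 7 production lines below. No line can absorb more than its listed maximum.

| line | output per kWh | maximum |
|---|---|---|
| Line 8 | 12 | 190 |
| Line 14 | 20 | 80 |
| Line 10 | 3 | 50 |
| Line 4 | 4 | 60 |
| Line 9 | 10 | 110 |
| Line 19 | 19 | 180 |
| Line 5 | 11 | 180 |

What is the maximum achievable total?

Order the production lines by output per kWh: Line 14 20 > Line 19 19 > Line 8 12 > Line 5 11 > Line 9 10 > Line 4 4 > Line 10 3.
Line 14: +80 to 80 (cap) → 110 left.
Only 110 left; Line 19 takes them to reach 110.
Total = 20×80 + 19×110 = 3690.

3690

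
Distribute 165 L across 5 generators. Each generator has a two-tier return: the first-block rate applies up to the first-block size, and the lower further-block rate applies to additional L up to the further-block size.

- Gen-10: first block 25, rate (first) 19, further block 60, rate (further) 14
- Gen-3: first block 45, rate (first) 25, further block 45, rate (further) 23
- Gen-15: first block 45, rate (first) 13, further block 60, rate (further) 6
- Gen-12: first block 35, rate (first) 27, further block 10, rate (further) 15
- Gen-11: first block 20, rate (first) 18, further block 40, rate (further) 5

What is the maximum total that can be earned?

3850

Treat each block as its own option and order by rate: Gen-12/T1 27 > Gen-3/T1 25 > Gen-3/T2 23 > Gen-10/T1 19 > Gen-11/T1 18 > Gen-12/T2 15 > Gen-10/T2 14 > Gen-15/T1 13 > Gen-15/T2 6 > Gen-11/T2 5.
Gen-12/T1 (27): +35 — 130 left.
Fill Gen-3 T1 block (45 at 25) — 85 left.
Fill Gen-3 T2 block (45 at 23) — 40 left.
Gen-10/T1 (19): +25 — 15 left.
Gen-11/T1: +15 of 20 at 18; pool empty.
Total = 27×35 + 25×45 + 23×45 + 19×25 + 18×15 = 3850.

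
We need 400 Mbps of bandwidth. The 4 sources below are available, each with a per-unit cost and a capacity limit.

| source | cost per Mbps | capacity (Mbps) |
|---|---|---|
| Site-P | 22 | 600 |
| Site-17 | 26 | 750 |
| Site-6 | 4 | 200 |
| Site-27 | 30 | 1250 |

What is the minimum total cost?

Use sources in increasing cost order.
Take 200 from Site-6 at 4 → need 200 more.
Site-P (22): take the remaining 200 → done.
Site-17, Site-27: unused.
Cost = 200×4 + 200×22 = 5200.

5200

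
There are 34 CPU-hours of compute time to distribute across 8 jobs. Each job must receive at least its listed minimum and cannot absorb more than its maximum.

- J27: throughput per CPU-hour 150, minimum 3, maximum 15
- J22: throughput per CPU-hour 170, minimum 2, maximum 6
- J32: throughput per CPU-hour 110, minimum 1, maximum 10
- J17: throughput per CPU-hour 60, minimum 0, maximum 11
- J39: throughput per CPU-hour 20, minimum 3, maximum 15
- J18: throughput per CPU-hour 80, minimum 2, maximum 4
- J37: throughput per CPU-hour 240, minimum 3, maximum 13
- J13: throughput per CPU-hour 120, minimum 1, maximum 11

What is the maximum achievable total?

5790

Meeting every minimum uses 3+2+1+0+3+2+3+1 = 15 CPU-hours, leaving 19.
Rank by throughput per CPU-hour: J37 240 > J22 170 > J27 150 > J13 120 > J32 110 > J18 80 > J17 60 > J39 20.
J37: +10 to 13 (cap) — 9 left.
J22: +4 to 6 (cap) — 5 left.
J27 has room for 12 more but only 5 remain, so it gets 8.
Total = 150×8 + 170×6 + 110×1 + 20×3 + 80×2 + 240×13 + 120×1 = 5790.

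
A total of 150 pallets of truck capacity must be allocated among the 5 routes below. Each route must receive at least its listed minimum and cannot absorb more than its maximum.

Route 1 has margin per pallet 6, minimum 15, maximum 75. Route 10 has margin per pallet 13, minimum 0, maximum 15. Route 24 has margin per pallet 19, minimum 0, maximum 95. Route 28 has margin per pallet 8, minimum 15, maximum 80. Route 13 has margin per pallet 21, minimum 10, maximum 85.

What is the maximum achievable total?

Meeting every minimum uses 15+0+0+15+10 = 40 pallets, leaving 110.
Rank by margin per pallet: Route 13 21 > Route 24 19 > Route 10 13 > Route 28 8 > Route 1 6.
Give Route 13 75 more to hit its cap of 85 — 35 left.
Route 24: +35 (room for 95) → 35. Pool exhausted.
Total = 6×15 + 19×35 + 8×15 + 21×85 = 2660.

2660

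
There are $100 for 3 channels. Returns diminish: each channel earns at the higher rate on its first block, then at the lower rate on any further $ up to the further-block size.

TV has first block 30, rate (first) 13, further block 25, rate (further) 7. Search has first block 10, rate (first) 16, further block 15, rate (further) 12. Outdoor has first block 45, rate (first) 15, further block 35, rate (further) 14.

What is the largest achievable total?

1455

Treat each block as its own option and order by rate: Search/first 16 > Outdoor/first 15 > Outdoor/second 14 > TV/first 13 > Search/second 12 > TV/second 7.
Search/first (16): +10 — 90 left.
Outdoor/first (15): +45 — 45 left.
Outdoor/second (14): +35 — 10 left.
10 remain; put them into TV first at 13.
Total = 16×10 + 15×45 + 14×35 + 13×10 = 1455.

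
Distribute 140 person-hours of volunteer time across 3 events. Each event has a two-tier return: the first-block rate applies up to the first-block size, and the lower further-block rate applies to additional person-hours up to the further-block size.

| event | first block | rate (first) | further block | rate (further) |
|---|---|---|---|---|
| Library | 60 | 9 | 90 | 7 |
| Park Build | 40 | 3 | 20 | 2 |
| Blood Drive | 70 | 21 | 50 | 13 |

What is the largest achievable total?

Rank every tier by rate: Blood Drive/T1 21 > Blood Drive/T2 13 > Library/T1 9 > Library/T2 7 > Park Build/T1 3 > Park Build/T2 2.
Fill Blood Drive T1 block (70 at 21) — 70 left.
Blood Drive T2 at 13: fill all 50 — 20 left.
20 remain; put them into Library T1 at 9.
Total = 21×70 + 13×50 + 9×20 = 2300.

2300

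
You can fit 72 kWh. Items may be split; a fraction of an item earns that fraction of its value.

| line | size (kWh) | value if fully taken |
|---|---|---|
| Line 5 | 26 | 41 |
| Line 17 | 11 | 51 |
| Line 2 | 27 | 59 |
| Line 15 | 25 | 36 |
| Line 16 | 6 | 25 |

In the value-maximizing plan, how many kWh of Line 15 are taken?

Best value per unit of size first: Line 17 51/11≈4.64, Line 16 25/6≈4.17, Line 2 59/27≈2.19, Line 5 41/26≈1.58, Line 15 36/25≈1.44.
Take all of Line 17 (11 kWh, value 51) — 61 kWh left.
Line 16: take in full, 6 kWh for value 25 — 55 left.
Take all of Line 2 (27 kWh, value 59) — 28 kWh left.
Line 5: take in full, 26 kWh for value 41 — 2 left.
Fill the last 2 kWh with part of Line 15: 2/25 of it earns 2.88.

2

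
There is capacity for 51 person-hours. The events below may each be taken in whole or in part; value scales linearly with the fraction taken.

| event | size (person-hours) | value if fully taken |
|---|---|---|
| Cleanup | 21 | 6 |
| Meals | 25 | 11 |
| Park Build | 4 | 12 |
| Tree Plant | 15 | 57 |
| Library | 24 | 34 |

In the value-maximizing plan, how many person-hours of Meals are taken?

Rank by value-to-size ratio: Tree Plant 57/15≈3.8, Park Build 12/4≈3, Library 34/24≈1.42, Meals 11/25≈0.44, Cleanup 6/21≈0.286.
Tree Plant: take in full, 15 person-hours for value 57 ; 36 left.
All 4 person-hours of Park Build fit (value 12) ; 32 remain.
All 24 person-hours of Library fit (value 34) ; 8 remain.
Only 8 person-hours remain; take 8/25 of Meals for value 11×8/25 = 3.52.

8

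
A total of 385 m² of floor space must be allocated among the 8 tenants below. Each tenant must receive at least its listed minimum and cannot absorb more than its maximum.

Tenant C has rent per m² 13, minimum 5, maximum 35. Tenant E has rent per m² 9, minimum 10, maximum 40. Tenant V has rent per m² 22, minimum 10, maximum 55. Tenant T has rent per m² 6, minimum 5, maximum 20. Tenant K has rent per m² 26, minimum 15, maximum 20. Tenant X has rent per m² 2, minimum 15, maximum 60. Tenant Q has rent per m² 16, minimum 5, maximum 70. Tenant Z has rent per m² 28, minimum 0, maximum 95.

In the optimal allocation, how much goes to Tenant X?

50

Meeting every minimum uses 5+10+10+5+15+15+5+0 = 65 m², leaving 320.
Order the tenants by rent per m²: Tenant Z 28 > Tenant K 26 > Tenant V 22 > Tenant Q 16 > Tenant C 13 > Tenant E 9 > Tenant T 6 > Tenant X 2.
Tenant Z takes 95 more to reach its cap of 95 → 225 left.
Tenant K: +5 to 20 (cap) → 220 left.
Give Tenant V 45 more to hit its cap of 55 → 175 left.
Tenant Q takes 65 more to reach its cap of 70 → 110 left.
Give Tenant C 30 more to hit its cap of 35 → 80 left.
Give Tenant E 30 more to hit its cap of 40 → 50 left.
Tenant T takes 15 more to reach its cap of 20 → 35 left.
Only 35 left; Tenant X takes them to reach 50.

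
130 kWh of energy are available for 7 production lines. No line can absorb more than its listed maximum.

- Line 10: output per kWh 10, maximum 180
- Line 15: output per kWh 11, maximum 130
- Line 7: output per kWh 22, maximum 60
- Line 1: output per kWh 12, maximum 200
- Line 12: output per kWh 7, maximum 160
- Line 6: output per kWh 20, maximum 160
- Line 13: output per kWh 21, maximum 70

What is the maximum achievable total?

Highest output per kWh first: Line 7 22 > Line 13 21 > Line 6 20 > Line 1 12 > Line 15 11 > Line 10 10 > Line 12 7.
Give Line 7 60 to hit its cap of 60 ; 70 left.
Line 13 takes 70 to reach its cap of 70 ; 0 left.
Total = 22×60 + 21×70 = 2790.

2790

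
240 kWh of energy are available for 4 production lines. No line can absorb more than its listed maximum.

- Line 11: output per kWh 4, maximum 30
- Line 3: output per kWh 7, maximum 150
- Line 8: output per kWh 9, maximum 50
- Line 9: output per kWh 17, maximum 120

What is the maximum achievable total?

Order the production lines by output per kWh: Line 9 17 > Line 8 9 > Line 3 7 > Line 11 4.
Line 9: +120 to 120 (cap) — 120 left.
Line 8 takes 50 to reach its cap of 50 — 70 left.
Line 3: +70 (room for 150) → 70. Pool exhausted.
Total = 7×70 + 9×50 + 17×120 = 2980.

2980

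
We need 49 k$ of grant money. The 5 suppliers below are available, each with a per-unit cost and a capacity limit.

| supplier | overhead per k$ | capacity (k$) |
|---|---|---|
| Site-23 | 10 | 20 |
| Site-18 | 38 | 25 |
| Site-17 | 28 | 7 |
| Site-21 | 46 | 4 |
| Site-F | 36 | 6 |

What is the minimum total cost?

1220

Cheapest first:
Take 20 from Site-23 at 10 — need 29 more.
Take 7 from Site-17 at 28 — need 22 more.
Site-F at 36: take all 6 k$ — 16 still needed.
Site-18 at 38: take 16 of its 25 — requirement met.
Site-21: unused.
Cost = 20×10 + 7×28 + 6×36 + 16×38 = 1220.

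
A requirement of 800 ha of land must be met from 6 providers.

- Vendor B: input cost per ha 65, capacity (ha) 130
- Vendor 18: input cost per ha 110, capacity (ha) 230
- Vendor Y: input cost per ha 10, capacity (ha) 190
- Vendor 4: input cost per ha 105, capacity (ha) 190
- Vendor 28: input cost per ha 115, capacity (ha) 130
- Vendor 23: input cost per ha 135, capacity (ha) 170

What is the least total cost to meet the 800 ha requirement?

62500

Cheapest first:
Vendor Y at 10: take all 190 ha → 610 still needed.
Take 130 from Vendor B at 65 → need 480 more.
Take 190 from Vendor 4 at 105 → need 290 more.
Vendor 18 at 110: take all 230 ha → 60 still needed.
Vendor 28 at 115: take 60 of its 130 → requirement met.
Vendor 23: unused.
Cost = 190×10 + 130×65 + 190×105 + 230×110 + 60×115 = 62500.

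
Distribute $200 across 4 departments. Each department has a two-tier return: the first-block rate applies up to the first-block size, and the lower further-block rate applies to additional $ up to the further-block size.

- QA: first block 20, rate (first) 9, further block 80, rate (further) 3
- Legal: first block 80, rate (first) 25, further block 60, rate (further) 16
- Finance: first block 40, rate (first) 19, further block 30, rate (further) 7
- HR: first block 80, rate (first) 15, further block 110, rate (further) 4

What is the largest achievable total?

Order all 8 blocks by rate: Legal/first 25 > Finance/first 19 > Legal/second 16 > HR/first 15 > QA/first 9 > Finance/second 7 > HR/second 4 > QA/second 3.
Legal/first (25): +80 ; 120 left.
Finance/first (19): +40 ; 80 left.
Legal second at 16: fill all 60 ; 20 left.
20 remain; put them into HR first at 15.
Total = 25×80 + 19×40 + 16×60 + 15×20 = 4020.

4020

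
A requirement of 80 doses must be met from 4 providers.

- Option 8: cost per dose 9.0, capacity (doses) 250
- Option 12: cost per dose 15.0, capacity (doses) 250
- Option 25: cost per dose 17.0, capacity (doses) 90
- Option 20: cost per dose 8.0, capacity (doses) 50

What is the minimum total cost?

670

Use providers in increasing cost order.
Option 20 at 8.0: take all 50 doses — 30 still needed.
Option 8 at 9.0: take 30 of its 250 — requirement met.
Option 12, Option 25: unused.
Cost = 50×8.0 + 30×9.0 = 670.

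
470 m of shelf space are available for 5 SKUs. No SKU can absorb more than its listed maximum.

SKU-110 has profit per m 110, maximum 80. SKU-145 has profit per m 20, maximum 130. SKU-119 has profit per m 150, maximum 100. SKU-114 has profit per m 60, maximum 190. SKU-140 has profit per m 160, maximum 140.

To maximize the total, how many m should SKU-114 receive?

150

Rank by profit per m: SKU-140 160 > SKU-119 150 > SKU-110 110 > SKU-114 60 > SKU-145 20.
SKU-140: +140 to 140 (cap) — 330 left.
SKU-119: +100 to 100 (cap) — 230 left.
Give SKU-110 80 to hit its cap of 80 — 150 left.
Only 150 left; SKU-114 takes them to reach 150.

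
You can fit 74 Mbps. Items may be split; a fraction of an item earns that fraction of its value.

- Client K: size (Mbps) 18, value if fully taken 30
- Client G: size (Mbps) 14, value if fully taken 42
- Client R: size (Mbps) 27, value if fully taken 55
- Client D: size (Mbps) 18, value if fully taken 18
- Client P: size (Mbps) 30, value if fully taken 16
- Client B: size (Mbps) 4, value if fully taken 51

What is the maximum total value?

189

Sort by value density: Client B 51/4≈12.8, Client G 42/14≈3, Client R 55/27≈2.04, Client K 30/18≈1.67, Client D 18/18≈1, Client P 16/30≈0.533.
Client B: take in full, 4 Mbps for value 51 → 70 left.
Client G: take in full, 14 Mbps for value 42 → 56 left.
All 27 Mbps of Client R fit (value 55) → 29 remain.
Take all of Client K (18 Mbps, value 30) → 11 Mbps left.
Only 11 Mbps remain; take 11/18 of Client D for value 18×11/18 = 11.
Total value = 189.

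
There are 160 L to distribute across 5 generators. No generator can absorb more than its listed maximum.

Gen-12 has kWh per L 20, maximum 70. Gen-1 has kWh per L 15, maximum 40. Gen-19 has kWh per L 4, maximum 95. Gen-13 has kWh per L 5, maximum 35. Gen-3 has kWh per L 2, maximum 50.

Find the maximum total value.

Highest kWh per L first: Gen-12 20 > Gen-1 15 > Gen-13 5 > Gen-19 4 > Gen-3 2.
Gen-12 takes 70 to reach its cap of 70 → 90 left.
Give Gen-1 40 to hit its cap of 40 → 50 left.
Gen-13: +35 to 35 (cap) → 15 left.
Gen-19 has room for 95 but only 15 remain, so it gets 15.
Total = 20×70 + 15×40 + 4×15 + 5×35 = 2235.

2235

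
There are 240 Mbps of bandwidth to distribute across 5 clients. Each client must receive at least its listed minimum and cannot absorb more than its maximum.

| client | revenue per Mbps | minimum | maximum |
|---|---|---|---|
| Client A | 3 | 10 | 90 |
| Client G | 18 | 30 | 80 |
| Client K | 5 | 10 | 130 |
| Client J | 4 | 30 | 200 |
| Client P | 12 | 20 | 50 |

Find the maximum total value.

2540

Meeting every minimum uses 10+30+10+30+20 = 100 Mbps, leaving 140.
Rank by revenue per Mbps: Client G 18 > Client P 12 > Client K 5 > Client J 4 > Client A 3.
Give Client G 50 more to hit its cap of 80 — 90 left.
Client P takes 30 more to reach its cap of 50 — 60 left.
Client K has room for 120 more but only 60 remain, so it gets 70.
Total = 3×10 + 18×80 + 5×70 + 4×30 + 12×50 = 2540.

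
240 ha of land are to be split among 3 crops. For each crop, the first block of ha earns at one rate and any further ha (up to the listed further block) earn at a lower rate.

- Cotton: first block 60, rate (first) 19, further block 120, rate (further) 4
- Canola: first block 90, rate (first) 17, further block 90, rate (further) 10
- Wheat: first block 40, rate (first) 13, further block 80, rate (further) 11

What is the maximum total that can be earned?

3740

Treat each block as its own option and order by rate: Cotton/first 19 > Canola/first 17 > Wheat/first 13 > Wheat/second 11 > Canola/second 10 > Cotton/second 4.
Cotton/first (19): +60 ; 180 left.
Fill Canola first block (90 at 17) ; 90 left.
Wheat/first (13): +40 ; 50 left.
Wheat/second: +50 of 80 at 11; pool empty.
Total = 19×60 + 17×90 + 13×40 + 11×50 = 3740.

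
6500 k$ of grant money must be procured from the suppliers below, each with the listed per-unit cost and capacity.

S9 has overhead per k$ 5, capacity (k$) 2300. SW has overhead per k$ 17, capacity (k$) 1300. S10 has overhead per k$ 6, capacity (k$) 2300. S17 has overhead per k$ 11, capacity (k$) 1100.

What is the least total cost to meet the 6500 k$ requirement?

51000

Fill from the cheapest supplier first.
S9 (5): use full 2300 ; 4200 k$ to go.
Take 2300 from S10 at 6 ; need 1900 more.
S17 (11): use full 1100 ; 800 k$ to go.
SW at 17: take 800 of its 1300 ; requirement met.
Cost = 2300×5 + 2300×6 + 1100×11 + 800×17 = 51000.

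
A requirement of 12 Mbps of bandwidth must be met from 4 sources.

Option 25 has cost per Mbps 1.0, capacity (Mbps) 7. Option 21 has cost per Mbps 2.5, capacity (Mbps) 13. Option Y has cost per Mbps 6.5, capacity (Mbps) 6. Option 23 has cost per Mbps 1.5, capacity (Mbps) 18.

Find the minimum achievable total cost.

14.5

Fill from the cheapest source first.
Take 7 from Option 25 at 1.0 ; need 5 more.
Take 5 from Option 23 at 1.5 to finish.
Option 21, Option Y: unused.
Cost = 7×1.0 + 5×1.5 = 14.5.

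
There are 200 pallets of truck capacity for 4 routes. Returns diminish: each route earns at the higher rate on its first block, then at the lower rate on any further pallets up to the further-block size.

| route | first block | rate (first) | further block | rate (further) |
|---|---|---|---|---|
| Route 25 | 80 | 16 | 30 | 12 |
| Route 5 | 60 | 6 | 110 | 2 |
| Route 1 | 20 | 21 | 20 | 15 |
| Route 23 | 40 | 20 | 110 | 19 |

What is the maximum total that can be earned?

3790

Order all 8 blocks by rate: Route 1/first 21 > Route 23/first 20 > Route 23/second 19 > Route 25/first 16 > Route 1/second 15 > Route 25/second 12 > Route 5/first 6 > Route 5/second 2.
Route 1 first at 21: fill all 20 → 180 left.
Fill Route 23 first block (40 at 20) → 140 left.
Route 23/second (19): +110 → 30 left.
Route 25 first at 16: only 30 left, fill 30.
Total = 21×20 + 20×40 + 19×110 + 16×30 = 3790.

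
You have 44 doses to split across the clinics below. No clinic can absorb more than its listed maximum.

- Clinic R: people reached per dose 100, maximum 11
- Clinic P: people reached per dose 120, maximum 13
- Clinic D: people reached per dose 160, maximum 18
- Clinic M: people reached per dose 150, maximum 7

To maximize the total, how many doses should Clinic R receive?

Rank by people reached per dose: Clinic D 160 > Clinic M 150 > Clinic P 120 > Clinic R 100.
Give Clinic D 18 to hit its cap of 18 ; 26 left.
Clinic M takes 7 to reach its cap of 7 ; 19 left.
Clinic P: +13 to 13 (cap) ; 6 left.
Clinic R has room for 11 but only 6 remain, so it gets 6.

6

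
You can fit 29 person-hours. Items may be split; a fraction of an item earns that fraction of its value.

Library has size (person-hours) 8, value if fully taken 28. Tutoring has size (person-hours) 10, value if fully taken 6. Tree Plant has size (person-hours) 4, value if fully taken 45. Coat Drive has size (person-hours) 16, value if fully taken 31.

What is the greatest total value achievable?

Rank by value-to-size ratio: Tree Plant 45/4≈11.2, Library 28/8≈3.5, Coat Drive 31/16≈1.94, Tutoring 6/10≈0.6.
All 4 person-hours of Tree Plant fit (value 45) — 25 remain.
Take all of Library (8 person-hours, value 28) — 17 person-hours left.
Take all of Coat Drive (16 person-hours, value 31) — 1 person-hours left.
Fill the last 1 person-hours with part of Tutoring: 1/10 of it earns 0.6.
Total value = 104.6.

104.6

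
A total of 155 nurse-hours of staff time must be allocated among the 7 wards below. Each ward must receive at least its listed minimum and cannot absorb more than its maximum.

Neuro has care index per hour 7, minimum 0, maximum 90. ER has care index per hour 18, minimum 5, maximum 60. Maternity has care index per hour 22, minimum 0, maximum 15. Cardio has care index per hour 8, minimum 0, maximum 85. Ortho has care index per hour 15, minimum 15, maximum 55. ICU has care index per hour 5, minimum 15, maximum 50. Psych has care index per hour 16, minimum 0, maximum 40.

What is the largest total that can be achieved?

2500

Meeting every minimum uses 0+5+0+0+15+15+0 = 35 nurse-hours, leaving 120.
Highest care index per hour first: Maternity 22 > ER 18 > Psych 16 > Ortho 15 > Cardio 8 > Neuro 7 > ICU 5.
Maternity takes 15 more to reach its cap of 15 ; 105 left.
ER: +55 to 60 (cap) ; 50 left.
Give Psych 40 more to hit its cap of 40 ; 10 left.
Only 10 left; Ortho takes them to reach 25.
Total = 18×60 + 22×15 + 15×25 + 5×15 + 16×40 = 2500.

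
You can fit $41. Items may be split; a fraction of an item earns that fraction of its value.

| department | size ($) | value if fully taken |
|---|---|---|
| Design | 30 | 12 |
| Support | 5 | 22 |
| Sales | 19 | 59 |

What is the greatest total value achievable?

Sort by value density: Support 22/5≈4.4, Sales 59/19≈3.11, Design 12/30≈0.4.
Support: take in full, 5 $ for value 22 — 36 left.
Sales: take in full, 19 $ for value 59 — 17 left.
Only 17 $ remain; take 17/30 of Design for value 12×17/30 = 6.8.
Total value = 87.8.

87.8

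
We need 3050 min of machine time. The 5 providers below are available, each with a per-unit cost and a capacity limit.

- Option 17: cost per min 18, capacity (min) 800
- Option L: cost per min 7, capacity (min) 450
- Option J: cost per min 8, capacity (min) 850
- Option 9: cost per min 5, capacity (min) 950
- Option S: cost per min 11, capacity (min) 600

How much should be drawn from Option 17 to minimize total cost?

200

Fill from the cheapest provider first.
Option 9 (5): use full 950 — 2100 min to go.
Take 450 from Option L at 7 — need 1650 more.
Option J (8): use full 850 — 800 min to go.
Option S (11): use full 600 — 200 min to go.
Option 17 (18): take the remaining 200 — done.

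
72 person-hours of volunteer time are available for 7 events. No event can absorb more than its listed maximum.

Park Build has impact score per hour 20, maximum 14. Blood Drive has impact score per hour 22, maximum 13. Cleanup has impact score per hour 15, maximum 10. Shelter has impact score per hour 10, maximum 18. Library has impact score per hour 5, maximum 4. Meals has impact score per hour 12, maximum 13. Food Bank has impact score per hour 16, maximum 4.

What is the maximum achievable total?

1116

Highest impact score per hour first: Blood Drive 22 > Park Build 20 > Food Bank 16 > Cleanup 15 > Meals 12 > Shelter 10 > Library 5.
Blood Drive takes 13 to reach its cap of 13 ; 59 left.
Park Build takes 14 to reach its cap of 14 ; 45 left.
Give Food Bank 4 to hit its cap of 4 ; 41 left.
Cleanup: +10 to 10 (cap) ; 31 left.
Meals takes 13 to reach its cap of 13 ; 18 left.
Shelter: +18 to 18 (cap) ; 0 left.
Total = 20×14 + 22×13 + 15×10 + 10×18 + 12×13 + 16×4 = 1116.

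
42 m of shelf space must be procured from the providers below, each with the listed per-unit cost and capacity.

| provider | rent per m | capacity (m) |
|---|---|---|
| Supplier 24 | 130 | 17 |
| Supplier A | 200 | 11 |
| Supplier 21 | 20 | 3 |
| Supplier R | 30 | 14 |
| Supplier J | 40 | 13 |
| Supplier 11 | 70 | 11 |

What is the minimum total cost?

Cheapest first:
Supplier 21 at 20: take all 3 m — 39 still needed.
Supplier R (30): use full 14 — 25 m to go.
Supplier J (40): use full 13 — 12 m to go.
Take 11 from Supplier 11 at 70 — need 1 more.
Supplier 24 (130): take the remaining 1 — done.
Supplier A: unused.
Cost = 3×20 + 14×30 + 13×40 + 11×70 + 1×130 = 1900.

1900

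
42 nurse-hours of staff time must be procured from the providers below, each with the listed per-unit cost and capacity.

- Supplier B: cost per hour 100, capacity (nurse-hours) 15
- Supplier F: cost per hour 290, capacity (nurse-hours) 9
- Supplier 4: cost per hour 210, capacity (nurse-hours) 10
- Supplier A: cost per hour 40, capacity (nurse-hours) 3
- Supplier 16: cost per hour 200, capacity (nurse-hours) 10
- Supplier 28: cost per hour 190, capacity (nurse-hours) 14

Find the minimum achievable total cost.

6280

Cheapest first:
Take 3 from Supplier A at 40 ; need 39 more.
Supplier B at 100: take all 15 nurse-hours ; 24 still needed.
Supplier 28 at 190: take all 14 nurse-hours ; 10 still needed.
Supplier 16 (200): use full 10 ; 0 nurse-hours to go.
Supplier 4, Supplier F: unused.
Cost = 3×40 + 15×100 + 14×190 + 10×200 = 6280.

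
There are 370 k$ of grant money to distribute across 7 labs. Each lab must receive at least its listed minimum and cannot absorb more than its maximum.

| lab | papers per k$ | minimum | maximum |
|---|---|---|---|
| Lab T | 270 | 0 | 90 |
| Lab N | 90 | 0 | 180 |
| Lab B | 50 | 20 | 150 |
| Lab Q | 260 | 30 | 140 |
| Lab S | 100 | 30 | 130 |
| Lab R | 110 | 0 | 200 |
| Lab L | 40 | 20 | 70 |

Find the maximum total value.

Meeting every minimum uses 0+0+20+30+30+0+20 = 100 k$, leaving 270.
Rank by papers per k$: Lab T 270 > Lab Q 260 > Lab R 110 > Lab S 100 > Lab N 90 > Lab B 50 > Lab L 40.
Lab T: +90 to 90 (cap) ; 180 left.
Lab Q takes 110 more to reach its cap of 140 ; 70 left.
Lab R has room for 200 more but only 70 remain, so it gets 70.
Total = 270×90 + 50×20 + 260×140 + 100×30 + 110×70 + 40×20 = 73200.

73200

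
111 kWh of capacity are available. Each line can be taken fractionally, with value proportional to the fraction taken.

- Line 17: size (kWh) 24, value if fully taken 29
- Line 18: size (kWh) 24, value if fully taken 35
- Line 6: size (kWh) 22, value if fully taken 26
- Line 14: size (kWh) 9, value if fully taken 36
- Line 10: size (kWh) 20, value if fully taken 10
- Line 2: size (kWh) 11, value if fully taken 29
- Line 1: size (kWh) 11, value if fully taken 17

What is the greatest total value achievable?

Best value per unit of size first: Line 14 36/9≈4, Line 2 29/11≈2.64, Line 1 17/11≈1.55, Line 18 35/24≈1.46, Line 17 29/24≈1.21, Line 6 26/22≈1.18, Line 10 10/20≈0.5.
Line 14: take in full, 9 kWh for value 36 — 102 left.
All 11 kWh of Line 2 fit (value 29) — 91 remain.
Take all of Line 1 (11 kWh, value 17) — 80 kWh left.
Line 18: take in full, 24 kWh for value 35 — 56 left.
Take all of Line 17 (24 kWh, value 29) — 32 kWh left.
All 22 kWh of Line 6 fit (value 26) — 10 remain.
Only 10 kWh remain; take 10/20 of Line 10 for value 10×10/20 = 5.
Total value = 177.

177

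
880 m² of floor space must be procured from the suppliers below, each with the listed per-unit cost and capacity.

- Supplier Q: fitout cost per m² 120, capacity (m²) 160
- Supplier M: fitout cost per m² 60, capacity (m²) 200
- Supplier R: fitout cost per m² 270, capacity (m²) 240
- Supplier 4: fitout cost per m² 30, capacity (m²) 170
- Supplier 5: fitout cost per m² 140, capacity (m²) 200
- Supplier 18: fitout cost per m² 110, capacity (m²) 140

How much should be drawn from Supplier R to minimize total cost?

Cheapest first:
Supplier 4 at 30: take all 170 m² — 710 still needed.
Supplier M at 60: take all 200 m² — 510 still needed.
Take 140 from Supplier 18 at 110 — need 370 more.
Take 160 from Supplier Q at 120 — need 210 more.
Supplier 5 (140): use full 200 — 10 m² to go.
Take 10 from Supplier R at 270 to finish.

10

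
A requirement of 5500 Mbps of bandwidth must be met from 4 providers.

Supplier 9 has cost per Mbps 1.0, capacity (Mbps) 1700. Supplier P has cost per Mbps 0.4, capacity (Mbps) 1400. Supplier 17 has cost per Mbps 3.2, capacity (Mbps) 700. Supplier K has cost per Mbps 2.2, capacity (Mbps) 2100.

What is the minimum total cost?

Cheapest first:
Take 1400 from Supplier P at 0.4 — need 4100 more.
Supplier 9 at 1.0: take all 1700 Mbps — 2400 still needed.
Supplier K at 2.2: take all 2100 Mbps — 300 still needed.
Take 300 from Supplier 17 at 3.2 to finish.
Cost = 1400×0.4 + 1700×1.0 + 2100×2.2 + 300×3.2 = 7840.

7840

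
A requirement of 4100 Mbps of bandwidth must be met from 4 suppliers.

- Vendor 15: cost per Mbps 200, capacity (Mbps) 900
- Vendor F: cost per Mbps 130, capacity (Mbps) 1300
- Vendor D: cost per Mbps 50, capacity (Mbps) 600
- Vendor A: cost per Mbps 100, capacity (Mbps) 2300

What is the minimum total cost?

416000

Cheapest first:
Take 600 from Vendor D at 50 ; need 3500 more.
Take 2300 from Vendor A at 100 ; need 1200 more.
Vendor F (130): take the remaining 1200 ; done.
Vendor 15: unused.
Cost = 600×50 + 2300×100 + 1200×130 = 416000.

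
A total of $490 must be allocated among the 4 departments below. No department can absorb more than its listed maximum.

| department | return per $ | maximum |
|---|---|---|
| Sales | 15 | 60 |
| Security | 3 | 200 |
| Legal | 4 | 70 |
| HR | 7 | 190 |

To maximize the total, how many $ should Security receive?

Rank by return per $: Sales 15 > HR 7 > Legal 4 > Security 3.
Give Sales 60 to hit its cap of 60 ; 430 left.
HR: +190 to 190 (cap) ; 240 left.
Legal: +70 to 70 (cap) ; 170 left.
Security: +170 (room for 200) → 170. Pool exhausted.

170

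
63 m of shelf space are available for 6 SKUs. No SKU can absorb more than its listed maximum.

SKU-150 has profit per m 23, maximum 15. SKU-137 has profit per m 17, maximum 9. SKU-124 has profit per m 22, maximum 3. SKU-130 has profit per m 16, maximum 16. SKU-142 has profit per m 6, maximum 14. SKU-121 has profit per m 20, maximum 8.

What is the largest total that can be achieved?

Order the SKUs by profit per m: SKU-150 23 > SKU-124 22 > SKU-121 20 > SKU-137 17 > SKU-130 16 > SKU-142 6.
Give SKU-150 15 to hit its cap of 15 → 48 left.
Give SKU-124 3 to hit its cap of 3 → 45 left.
SKU-121: +8 to 8 (cap) → 37 left.
Give SKU-137 9 to hit its cap of 9 → 28 left.
SKU-130: +16 to 16 (cap) → 12 left.
SKU-142: +12 (room for 14) → 12. Pool exhausted.
Total = 23×15 + 17×9 + 22×3 + 16×16 + 6×12 + 20×8 = 1052.

1052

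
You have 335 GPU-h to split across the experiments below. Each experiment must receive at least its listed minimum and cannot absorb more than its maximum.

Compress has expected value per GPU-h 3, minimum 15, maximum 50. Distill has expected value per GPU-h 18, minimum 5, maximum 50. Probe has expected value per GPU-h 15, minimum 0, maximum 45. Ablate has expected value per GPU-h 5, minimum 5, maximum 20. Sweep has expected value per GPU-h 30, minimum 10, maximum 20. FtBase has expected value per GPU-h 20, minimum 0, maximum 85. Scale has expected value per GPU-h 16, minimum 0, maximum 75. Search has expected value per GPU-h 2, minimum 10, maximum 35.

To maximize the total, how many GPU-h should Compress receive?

Meeting every minimum uses 15+5+0+5+10+0+0+10 = 45 GPU-h, leaving 290.
Order the experiments by expected value per GPU-h: Sweep 30 > FtBase 20 > Distill 18 > Scale 16 > Probe 15 > Ablate 5 > Compress 3 > Search 2.
Give Sweep 10 more to hit its cap of 20 — 280 left.
Give FtBase 85 more to hit its cap of 85 — 195 left.
Distill takes 45 more to reach its cap of 50 — 150 left.
Scale: +75 to 75 (cap) — 75 left.
Give Probe 45 more to hit its cap of 45 — 30 left.
Ablate: +15 to 20 (cap) — 15 left.
Compress has room for 35 more but only 15 remain, so it gets 30.

30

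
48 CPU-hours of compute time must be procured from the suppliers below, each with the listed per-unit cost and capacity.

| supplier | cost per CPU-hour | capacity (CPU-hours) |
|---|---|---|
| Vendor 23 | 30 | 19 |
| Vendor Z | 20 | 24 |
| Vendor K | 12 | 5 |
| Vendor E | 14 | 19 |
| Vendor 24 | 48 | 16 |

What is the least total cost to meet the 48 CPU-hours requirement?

Cheapest first:
Take 5 from Vendor K at 12 → need 43 more.
Vendor E (14): use full 19 → 24 CPU-hours to go.
Vendor Z at 20: take all 24 CPU-hours → 0 still needed.
Vendor 23, Vendor 24: unused.
Cost = 5×12 + 19×14 + 24×20 = 806.

806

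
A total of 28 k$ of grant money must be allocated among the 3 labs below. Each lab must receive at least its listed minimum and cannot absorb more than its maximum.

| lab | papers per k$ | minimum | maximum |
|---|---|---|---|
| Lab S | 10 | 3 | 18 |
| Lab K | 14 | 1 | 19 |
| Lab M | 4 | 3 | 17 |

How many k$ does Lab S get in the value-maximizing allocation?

6

Meeting every minimum uses 3+1+3 = 7 k$, leaving 21.
Highest papers per k$ first: Lab K 14 > Lab S 10 > Lab M 4.
Lab K takes 18 more to reach its cap of 19 — 3 left.
Lab S has room for 15 more but only 3 remain, so it gets 6.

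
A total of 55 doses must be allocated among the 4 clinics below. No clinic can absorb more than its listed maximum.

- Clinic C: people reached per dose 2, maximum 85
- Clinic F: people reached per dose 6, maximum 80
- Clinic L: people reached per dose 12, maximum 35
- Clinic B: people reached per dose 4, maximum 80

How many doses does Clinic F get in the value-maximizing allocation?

Order the clinics by people reached per dose: Clinic L 12 > Clinic F 6 > Clinic B 4 > Clinic C 2.
Give Clinic L 35 to hit its cap of 35 — 20 left.
Only 20 left; Clinic F takes them to reach 20.

20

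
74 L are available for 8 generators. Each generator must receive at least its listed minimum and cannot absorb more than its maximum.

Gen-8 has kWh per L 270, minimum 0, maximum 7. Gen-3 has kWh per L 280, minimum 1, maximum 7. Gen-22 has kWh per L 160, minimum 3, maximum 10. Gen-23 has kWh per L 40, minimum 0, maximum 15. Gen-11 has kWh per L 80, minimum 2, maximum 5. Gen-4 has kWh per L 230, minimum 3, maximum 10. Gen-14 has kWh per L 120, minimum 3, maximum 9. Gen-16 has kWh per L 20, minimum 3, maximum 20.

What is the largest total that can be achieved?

10050

Meeting every minimum uses 0+1+3+0+2+3+3+3 = 15 L, leaving 59.
Highest kWh per L first: Gen-3 280 > Gen-8 270 > Gen-4 230 > Gen-22 160 > Gen-14 120 > Gen-11 80 > Gen-23 40 > Gen-16 20.
Gen-3: +6 to 7 (cap) — 53 left.
Give Gen-8 7 more to hit its cap of 7 — 46 left.
Gen-4 takes 7 more to reach its cap of 10 — 39 left.
Gen-22: +7 to 10 (cap) — 32 left.
Gen-14 takes 6 more to reach its cap of 9 — 26 left.
Gen-11: +3 to 5 (cap) — 23 left.
Gen-23 takes 15 more to reach its cap of 15 — 8 left.
Gen-16: +8 (room for 17) → 11. Pool exhausted.
Total = 270×7 + 280×7 + 160×10 + 40×15 + 80×5 + 230×10 + 120×9 + 20×11 = 10050.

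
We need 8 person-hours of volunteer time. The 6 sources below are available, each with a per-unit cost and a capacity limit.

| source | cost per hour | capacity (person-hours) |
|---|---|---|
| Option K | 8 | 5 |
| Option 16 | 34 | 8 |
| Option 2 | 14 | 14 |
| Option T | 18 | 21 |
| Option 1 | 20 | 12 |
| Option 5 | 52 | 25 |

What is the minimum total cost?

82

Cheapest first:
Take 5 from Option K at 8 — need 3 more.
Option 2 (14): take the remaining 3 — done.
Option T, Option 1, Option 16, Option 5: unused.
Cost = 5×8 + 3×14 = 82.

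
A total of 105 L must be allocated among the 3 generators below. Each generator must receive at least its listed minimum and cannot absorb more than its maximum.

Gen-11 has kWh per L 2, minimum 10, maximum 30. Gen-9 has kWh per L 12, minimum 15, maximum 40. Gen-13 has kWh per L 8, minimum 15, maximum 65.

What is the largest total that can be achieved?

940

Meeting every minimum uses 10+15+15 = 40 L, leaving 65.
Order the generators by kWh per L: Gen-9 12 > Gen-13 8 > Gen-11 2.
Gen-9: +25 to 40 (cap) — 40 left.
Gen-13 has room for 50 more but only 40 remain, so it gets 55.
Total = 2×10 + 12×40 + 8×55 = 940.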